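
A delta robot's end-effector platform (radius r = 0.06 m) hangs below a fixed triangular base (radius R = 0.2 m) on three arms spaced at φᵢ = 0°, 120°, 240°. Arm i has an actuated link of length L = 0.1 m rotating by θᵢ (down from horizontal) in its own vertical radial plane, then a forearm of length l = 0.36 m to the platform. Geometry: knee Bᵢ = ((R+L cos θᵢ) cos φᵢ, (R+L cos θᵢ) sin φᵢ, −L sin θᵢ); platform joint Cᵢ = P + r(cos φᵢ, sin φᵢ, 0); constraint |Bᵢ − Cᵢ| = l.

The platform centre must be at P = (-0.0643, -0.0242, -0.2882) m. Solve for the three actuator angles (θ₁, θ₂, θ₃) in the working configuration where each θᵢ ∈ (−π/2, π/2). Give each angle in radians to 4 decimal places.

φ1=0.0° → target in arm frame (-0.0643, -0.0242)
  A=0.2043, B=-0.2882, C=(l²−L²−A²−y'²−z²)/(2L)=-0.0289
  θ1 = atan2(B,A) + arccos(C/0.3533) = 0.6986
rotate P by −φ2: (0.0112, 0.0678, -0.2882)
  e−x'=0.1288;  (l²−L²−(e−x')²−y'²−z²)/2L = 0.0768
  γ=atan2(-0.2882,0.1288)=-1.1505;  ψ=arccos(0.2432)=1.3251;  θ2=γ+ψ≈0.1746
arm 3 (φ=240.0°): x'=0.0531, y'=-0.0436
  e−x'=0.0869;  (l²−L²−(e−x')²−y'²−z²)/2L = 0.1355
  √(A²+B²)=0.3010;  θ3 = -1.2780+1.1040 ≈ -0.1739

θ₁ = 0.6986, θ₂ = 0.1746, θ₃ = -0.1739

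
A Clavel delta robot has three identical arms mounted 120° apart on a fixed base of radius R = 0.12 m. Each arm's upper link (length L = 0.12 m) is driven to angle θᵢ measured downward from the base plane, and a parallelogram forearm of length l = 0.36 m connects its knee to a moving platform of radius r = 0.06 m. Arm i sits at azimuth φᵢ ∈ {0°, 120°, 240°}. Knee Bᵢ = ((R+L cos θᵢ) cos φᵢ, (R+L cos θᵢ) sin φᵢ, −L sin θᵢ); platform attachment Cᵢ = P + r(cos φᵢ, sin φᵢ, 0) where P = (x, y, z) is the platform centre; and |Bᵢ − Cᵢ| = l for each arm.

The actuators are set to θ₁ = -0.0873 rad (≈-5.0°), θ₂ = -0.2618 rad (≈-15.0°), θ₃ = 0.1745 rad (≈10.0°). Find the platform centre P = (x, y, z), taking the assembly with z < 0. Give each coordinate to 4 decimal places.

arm 1 at φ=0.0°: (R−r)+L cos θ1 = 0.1795;  S1 = (0.1795, 0.0000, 0.0105)
φ2=120.0°: virtual centre (-0.0880, 0.1523, 0.0311), radius l
S3 = (0.1782·cos240.0°, 0.1782·sin240.0°, -0.0208) = (-0.0891, -0.1543, -0.0208)
subtract pairs → two planes through P
linear system: -0.5350x+0.3047y = -0.0004−0.0412z; -0.5373x+-0.3086y = -0.0002−-0.0626z
Cramer: x(z) = 0.0006-0.0193z;  y(z) = -0.0004-0.1692z
quadratic in z: (1.0290)z²+(-0.0139)z+(-0.0975)=0, √Δ=0.6335 → z ∈ {-0.3011, 0.3146}; z = -0.3011 (taking z<0)
x = 0.0064, y = 0.0505

(0.0064, 0.0505, -0.3011)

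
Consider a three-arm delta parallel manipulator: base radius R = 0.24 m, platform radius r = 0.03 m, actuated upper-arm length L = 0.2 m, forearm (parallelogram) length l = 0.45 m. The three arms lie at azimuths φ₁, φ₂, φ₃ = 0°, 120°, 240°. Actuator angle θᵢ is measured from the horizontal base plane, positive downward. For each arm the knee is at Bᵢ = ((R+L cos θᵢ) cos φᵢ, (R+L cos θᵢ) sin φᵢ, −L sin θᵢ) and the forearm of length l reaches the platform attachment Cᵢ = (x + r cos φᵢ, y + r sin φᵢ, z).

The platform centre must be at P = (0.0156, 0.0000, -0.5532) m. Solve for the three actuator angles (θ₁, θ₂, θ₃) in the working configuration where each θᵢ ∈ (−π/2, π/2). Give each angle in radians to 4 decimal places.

φ1=0.0° → target in arm frame (0.0156, 0.0000)
  A=0.1944, B=-0.5532, C=(l²−L²−A²−y'²−z²)/(2L)=-0.4533
  γ=atan2(-0.5532,0.1944)=-1.2329;  ψ=arccos(-0.7731)=2.4545;  θ1=γ+ψ≈1.2216
rotate P by −φ2: (-0.0078, -0.0135, -0.5532)
  A cos θ + B sin θ = C:  0.2178·cos θ + -0.5532·sin θ = -0.4779
  γ=atan2(-0.5532,0.2178)=-1.1957;  ψ=arccos(-0.8038)=2.5044;  θ2=γ+ψ≈1.3087
φ3=240.0° → target in arm frame (-0.0078, 0.0135)
  e−x'=0.2178;  (l²−L²−(e−x')²−y'²−z²)/2L = -0.4779
  γ=atan2(-0.5532,0.2178)=-1.1957;  ψ=arccos(-0.8038)=2.5044;  θ3=γ+ψ≈1.3087

θ₁ = 1.2216, θ₂ = 1.3087, θ₃ = 1.3087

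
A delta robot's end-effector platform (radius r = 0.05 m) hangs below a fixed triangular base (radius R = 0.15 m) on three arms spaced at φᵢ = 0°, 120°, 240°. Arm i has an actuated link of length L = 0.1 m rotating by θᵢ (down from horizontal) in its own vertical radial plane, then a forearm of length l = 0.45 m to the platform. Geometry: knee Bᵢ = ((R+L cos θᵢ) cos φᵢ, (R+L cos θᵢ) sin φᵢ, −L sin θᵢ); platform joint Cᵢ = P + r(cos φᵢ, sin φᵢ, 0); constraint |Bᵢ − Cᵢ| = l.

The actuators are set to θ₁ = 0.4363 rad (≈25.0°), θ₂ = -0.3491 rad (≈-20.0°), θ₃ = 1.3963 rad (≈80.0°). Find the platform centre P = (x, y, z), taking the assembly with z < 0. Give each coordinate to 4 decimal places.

arm 1 at φ=0.0°: (R−r)+L cos θ1 = 0.1906;  S1 = (0.1906, 0.0000, -0.0423)
φ2=120.0°: virtual centre (-0.0970, 0.1680, 0.0342), radius l
φ3=240.0°: virtual centre (-0.0587, -0.1016, -0.0985), radius l
subtract pairs → two planes through P
[-0.5752 0.3360 0.1529]·P = 0.0007;  [-0.4986 -0.2033 -0.1124]·P = -0.0147
Cramer: x(z) = 0.0168-0.0235z;  y(z) = 0.0308-0.4955z
into |P−S₁|² = l²: 1.2460z² + 0.0622z + -0.1696 = 0;  Δ = 0.8490;  z = -0.3947 or 0.3448 → z<0 root = -0.3947
x = 0.0261, y = 0.2264

(0.0261, 0.2264, -0.3947)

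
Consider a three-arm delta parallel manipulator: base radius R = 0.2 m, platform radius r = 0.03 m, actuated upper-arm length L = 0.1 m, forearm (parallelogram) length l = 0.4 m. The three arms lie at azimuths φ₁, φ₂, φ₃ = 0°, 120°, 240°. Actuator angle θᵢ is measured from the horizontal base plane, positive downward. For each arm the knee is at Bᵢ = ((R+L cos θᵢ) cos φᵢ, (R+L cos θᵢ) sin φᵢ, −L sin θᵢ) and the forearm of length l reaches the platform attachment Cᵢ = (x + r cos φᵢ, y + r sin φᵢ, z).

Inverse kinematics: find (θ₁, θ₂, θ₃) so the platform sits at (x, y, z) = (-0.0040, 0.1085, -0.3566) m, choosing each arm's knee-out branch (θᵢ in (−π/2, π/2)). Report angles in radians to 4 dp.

arm 1 (φ=0.0°): x'=-0.0040, y'=0.1085
  e−x'=0.1740;  (l²−L²−(e−x')²−y'²−z²)/2L = -0.0961
  √(A²+B²)=0.3968;  θ1 = -1.1168+1.8153 ≈ 0.6985
arm 2 (φ=120.0°): x'=0.0960, y'=-0.0508
  e−x'=0.0740;  (l²−L²−(e−x')²−y'²−z²)/2L = 0.0739
  θ2 = atan2(B,A) + arccos(C/0.3642) = 0.0004
φ3=240.0° → target in arm frame (-0.0920, -0.0577)
  e−x'=0.2620;  (l²−L²−(e−x')²−y'²−z²)/2L = -0.2456
  θ3 = atan2(B,A) + arccos(C/0.4425) = 1.2220

θ₁ = 0.6985, θ₂ = 0.0004, θ₃ = 1.2220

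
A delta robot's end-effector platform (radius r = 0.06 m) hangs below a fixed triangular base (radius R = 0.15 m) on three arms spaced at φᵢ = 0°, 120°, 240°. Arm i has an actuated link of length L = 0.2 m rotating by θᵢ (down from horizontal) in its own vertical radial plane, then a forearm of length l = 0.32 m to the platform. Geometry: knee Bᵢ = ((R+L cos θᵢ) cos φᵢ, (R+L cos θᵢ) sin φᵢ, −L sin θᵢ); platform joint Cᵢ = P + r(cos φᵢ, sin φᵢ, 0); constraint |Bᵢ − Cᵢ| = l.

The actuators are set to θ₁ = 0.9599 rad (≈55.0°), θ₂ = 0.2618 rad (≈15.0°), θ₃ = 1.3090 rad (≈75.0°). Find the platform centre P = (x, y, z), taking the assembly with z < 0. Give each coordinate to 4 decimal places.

(-0.0151, 0.1596, -0.3330)

S1 = (0.2047·cos0.0°, 0.2047·sin0.0°, -0.1638) = (0.2047, 0.0000, -0.1638)
arm 2 at φ=120.0°: ρ2 = 0.2832;  S2 = (-0.1416, 0.2452, -0.0518)
arm 3 at φ=240.0°: ρ3 = 0.1418;  S3 = (-0.0709, -0.1228, -0.1932)
subtract pairs → two planes through P
[-0.6926 0.4905 0.2241]·P = 0.0141;  [-0.5512 -0.2455 -0.0587]·P = -0.0113
Cramer: x(z) = 0.0047+0.0596z;  y(z) = 0.0355-0.3728z
sphere 1 gives Az²+Bz+C=0 with A=1.1426, B=0.2774, C=-0.0343;  B²−4AC=0.2337;  roots -0.3330, 0.0902;  negative root z = -0.3330
x = -0.0151, y = 0.1596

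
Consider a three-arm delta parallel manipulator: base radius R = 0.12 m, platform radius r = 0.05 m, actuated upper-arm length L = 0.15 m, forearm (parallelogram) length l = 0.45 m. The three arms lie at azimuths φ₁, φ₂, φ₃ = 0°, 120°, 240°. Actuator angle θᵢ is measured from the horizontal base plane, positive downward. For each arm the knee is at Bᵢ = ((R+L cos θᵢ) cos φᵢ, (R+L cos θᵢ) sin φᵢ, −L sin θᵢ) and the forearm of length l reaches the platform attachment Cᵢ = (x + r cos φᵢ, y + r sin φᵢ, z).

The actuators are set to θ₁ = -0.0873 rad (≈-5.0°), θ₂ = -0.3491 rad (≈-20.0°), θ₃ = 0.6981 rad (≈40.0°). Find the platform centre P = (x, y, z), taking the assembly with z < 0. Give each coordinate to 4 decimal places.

(0.0520, 0.1667, -0.3699)

O1 = (0.2194·cos0.0°, 0.2194·sin0.0°, 0.0131) = (0.2194, 0.0000, 0.0131)
O2 = (0.2110·cos120.0°, 0.2110·sin120.0°, 0.0513) = (-0.1055, 0.1827, 0.0513)
arm 3 at φ=240.0°: ρ3 = 0.1849;  O3 = (-0.0925, -0.1601, -0.0964)
eliminate P² terms by subtracting sphere 1 from 2 and 3
linear system: -0.6498x+0.3654y = -0.0012−0.0765z; -0.6238x+-0.3203y = -0.0048−-0.2190z
Cramer: x(z) = 0.0049-0.1273z;  y(z) = 0.0055-0.4357z
sphere 1 gives Az²+Bz+C=0 with A=1.2061, B=0.0237, C=-0.1563;  B²−4AC=0.7545;  roots -0.3699, 0.3503;  negative root z = -0.3699
x = 0.0520, y = 0.1667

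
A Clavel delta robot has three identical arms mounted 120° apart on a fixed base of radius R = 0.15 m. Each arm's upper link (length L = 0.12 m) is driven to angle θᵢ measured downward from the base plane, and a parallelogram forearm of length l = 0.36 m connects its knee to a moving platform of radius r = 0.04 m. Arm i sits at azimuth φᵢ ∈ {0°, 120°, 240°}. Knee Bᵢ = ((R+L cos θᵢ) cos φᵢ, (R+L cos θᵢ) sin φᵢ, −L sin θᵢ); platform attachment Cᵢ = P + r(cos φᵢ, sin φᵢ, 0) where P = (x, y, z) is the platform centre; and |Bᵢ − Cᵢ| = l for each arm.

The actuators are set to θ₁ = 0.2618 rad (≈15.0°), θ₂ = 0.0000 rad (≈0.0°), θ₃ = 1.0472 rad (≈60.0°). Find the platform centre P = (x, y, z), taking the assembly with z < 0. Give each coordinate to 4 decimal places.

S1 = (0.2259·cos0.0°, 0.2259·sin0.0°, -0.0311) = (0.2259, 0.0000, -0.0311)
φ2=120.0°: virtual centre (-0.1150, 0.1992, 0.0000), radius l
S3 = (0.1700·cos240.0°, 0.1700·sin240.0°, -0.1039) = (-0.0850, -0.1472, -0.1039)
eliminate P² terms by subtracting sphere 1 from 2 and 3
plane₁₂: -0.6818x+0.3984y+0.0621z = 0.0009
Cramer: x(z) = 0.0103-0.0887z;  y(z) = 0.0199-0.3077z
into |P−S₁|² = l²: 1.1025z² + 0.0881z + -0.0818 = 0;  Δ = 0.3683;  z = -0.3152 or 0.2353 → z<0 root = -0.3152
x = 0.0383, y = 0.1169

(0.0383, 0.1169, -0.3152)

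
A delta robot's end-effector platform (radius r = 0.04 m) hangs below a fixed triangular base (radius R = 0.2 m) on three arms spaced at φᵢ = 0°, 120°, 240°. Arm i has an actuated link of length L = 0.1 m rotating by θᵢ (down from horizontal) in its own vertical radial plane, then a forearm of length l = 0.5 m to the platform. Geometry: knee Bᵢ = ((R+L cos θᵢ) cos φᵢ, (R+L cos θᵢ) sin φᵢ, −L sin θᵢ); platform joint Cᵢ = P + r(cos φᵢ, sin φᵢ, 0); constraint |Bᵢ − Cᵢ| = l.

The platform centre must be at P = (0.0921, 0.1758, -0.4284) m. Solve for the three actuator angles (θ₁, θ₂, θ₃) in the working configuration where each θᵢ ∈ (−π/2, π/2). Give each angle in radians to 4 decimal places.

θ₁ = -0.0868, θ₂ = -0.1745, θ₃ = 1.3967

arm 1 (φ=0.0°): x'=0.0921, y'=0.1758
  e−x'=0.0679;  (l²−L²−(e−x')²−y'²−z²)/2L = 0.1048
  γ=atan2(-0.4284,0.0679)=-1.4136;  ψ=arccos(0.2416)=1.3268;  θ1=γ+ψ≈-0.0868
arm 2 (φ=120.0°): x'=0.1062, y'=-0.1677
  e−x'=0.0538;  (l²−L²−(e−x')²−y'²−z²)/2L = 0.1273
  γ=atan2(-0.4284,0.0538)=-1.4459;  ψ=arccos(0.2949)=1.2714;  θ2=γ+ψ≈-0.1745
φ3=240.0° → target in arm frame (-0.1983, -0.0081)
  A cos θ + B sin θ = C:  0.3583·cos θ + -0.4284·sin θ = -0.3598
  √(A²+B²)=0.5585;  θ3 = -0.8743+2.2709 ≈ 1.3967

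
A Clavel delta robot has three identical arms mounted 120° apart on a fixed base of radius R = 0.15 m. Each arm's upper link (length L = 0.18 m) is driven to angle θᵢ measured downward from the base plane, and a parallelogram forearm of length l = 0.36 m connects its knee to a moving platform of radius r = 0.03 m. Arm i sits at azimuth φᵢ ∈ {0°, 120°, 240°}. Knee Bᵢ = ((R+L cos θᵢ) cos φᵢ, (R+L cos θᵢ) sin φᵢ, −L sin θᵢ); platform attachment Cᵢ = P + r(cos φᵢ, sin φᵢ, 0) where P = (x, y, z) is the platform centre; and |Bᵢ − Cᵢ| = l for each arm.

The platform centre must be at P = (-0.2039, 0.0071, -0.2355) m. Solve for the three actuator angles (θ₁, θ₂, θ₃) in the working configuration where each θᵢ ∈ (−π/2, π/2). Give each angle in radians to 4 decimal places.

θ₁ = 1.3961, θ₂ = -0.0873, θ₃ = 0.0001

arm 1 (φ=0.0°): x'=-0.2039, y'=0.0071
  e−x'=0.3239;  (l²−L²−(e−x')²−y'²−z²)/2L = -0.1756
  √(A²+B²)=0.4005;  θ1 = -0.6287+2.0248 ≈ 1.3961
rotate P by −φ2: (0.1081, 0.1730, -0.2355)
  A cos θ + B sin θ = C:  0.0119·cos θ + -0.2355·sin θ = 0.0324
  √(A²+B²)=0.2358;  θ2 = -1.5203+1.4330 ≈ -0.0873
rotate P by −φ3: (0.0958, -0.1801, -0.2355)
  e−x'=0.0242;  (l²−L²−(e−x')²−y'²−z²)/2L = 0.0242
  √(A²+B²)=0.2367;  θ3 = -1.4684+1.4685 ≈ 0.0001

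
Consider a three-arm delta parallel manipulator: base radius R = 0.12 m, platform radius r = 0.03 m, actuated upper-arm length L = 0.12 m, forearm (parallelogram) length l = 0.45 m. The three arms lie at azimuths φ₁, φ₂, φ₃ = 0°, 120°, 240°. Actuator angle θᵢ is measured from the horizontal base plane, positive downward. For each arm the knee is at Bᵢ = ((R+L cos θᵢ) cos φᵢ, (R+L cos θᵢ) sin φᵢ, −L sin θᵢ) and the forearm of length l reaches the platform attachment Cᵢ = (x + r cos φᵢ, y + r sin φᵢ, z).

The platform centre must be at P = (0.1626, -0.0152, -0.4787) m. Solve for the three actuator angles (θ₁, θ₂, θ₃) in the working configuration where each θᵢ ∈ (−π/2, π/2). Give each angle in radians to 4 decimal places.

θ₁ = 0.2617, θ₂ = 1.2218, θ₃ = 1.1345

φ1=0.0° → target in arm frame (0.1626, -0.0152)
  e−x'=-0.0726;  (l²−L²−(e−x')²−y'²−z²)/2L = -0.1940
  θ1 = atan2(B,A) + arccos(C/0.4842) = 0.2617
rotate P by −φ2: (-0.0945, -0.1332, -0.4787)
  A=0.1845, B=-0.4787, C=(l²−L²−A²−y'²−z²)/(2L)=-0.3868
  γ=atan2(-0.4787,0.1845)=-1.2030;  ψ=arccos(-0.7539)=2.4248;  θ2=γ+ψ≈1.2218
rotate P by −φ3: (-0.0681, 0.1484, -0.4787)
  A cos θ + B sin θ = C:  0.1581·cos θ + -0.4787·sin θ = -0.3670
  θ3 = atan2(B,A) + arccos(C/0.5041) = 1.1345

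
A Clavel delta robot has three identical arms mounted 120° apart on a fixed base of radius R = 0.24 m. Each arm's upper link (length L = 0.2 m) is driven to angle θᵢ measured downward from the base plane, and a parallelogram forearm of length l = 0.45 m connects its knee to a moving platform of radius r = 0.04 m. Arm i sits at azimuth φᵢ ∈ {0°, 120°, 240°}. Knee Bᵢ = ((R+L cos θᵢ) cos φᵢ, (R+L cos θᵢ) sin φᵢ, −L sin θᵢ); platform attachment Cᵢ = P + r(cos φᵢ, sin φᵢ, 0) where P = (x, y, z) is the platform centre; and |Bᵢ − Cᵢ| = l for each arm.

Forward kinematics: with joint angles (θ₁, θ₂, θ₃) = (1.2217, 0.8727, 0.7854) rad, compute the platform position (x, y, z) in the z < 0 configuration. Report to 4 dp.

centre 1 = (0.2684·cos0.0°, 0.2684·sin0.0°, -0.1879) = (0.2684, 0.0000, -0.1879)
centre 2 = (0.3286·cos120.0°, 0.3286·sin120.0°, -0.1532) = (-0.1643, 0.2845, -0.1532)
arm 3 at φ=240.0°: e+L cos θ3 = 0.3414;  centre 3 = (-0.1707, -0.2957, -0.1414)
|centre ₂|²−|centre ₁|² = 0.0241;  |centre ₃|²−|centre ₁|² = 0.0292
[-0.8654 0.5691 0.0694]·P = 0.0241;  [-0.8782 -0.5914 0.0930]·P = 0.0292
Cramer: x(z) = -0.0305+0.0929z;  y(z) = -0.0041+0.0193z
into |P−centre ₁|² = l²: 1.0090z² + 0.3202z + -0.0778 = 0;  Δ = 0.4166;  z = -0.4785 or 0.1612 → z<0 root = -0.4785
x = -0.0750, y = -0.0133

(-0.0750, -0.0133, -0.4785)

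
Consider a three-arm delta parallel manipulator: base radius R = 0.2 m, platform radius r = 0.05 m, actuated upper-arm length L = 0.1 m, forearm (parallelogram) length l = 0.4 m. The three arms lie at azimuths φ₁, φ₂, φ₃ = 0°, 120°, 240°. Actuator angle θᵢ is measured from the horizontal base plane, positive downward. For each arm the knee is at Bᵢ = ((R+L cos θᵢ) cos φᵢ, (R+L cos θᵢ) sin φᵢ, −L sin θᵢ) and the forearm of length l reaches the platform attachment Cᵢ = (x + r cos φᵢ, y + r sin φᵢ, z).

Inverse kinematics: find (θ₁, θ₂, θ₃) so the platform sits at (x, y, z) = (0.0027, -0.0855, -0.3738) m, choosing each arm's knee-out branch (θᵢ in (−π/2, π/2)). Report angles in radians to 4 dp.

θ₁ = 0.6107, θ₂ = 1.0466, θ₃ = 0.1743

φ1=0.0° → target in arm frame (0.0027, -0.0855)
  A cos θ + B sin θ = C:  0.1473·cos θ + -0.3738·sin θ = -0.0937
  γ=atan2(-0.3738,0.1473)=-1.1954;  ψ=arccos(-0.2331)=1.8061;  θ1=γ+ψ≈0.6107
φ2=120.0° → target in arm frame (-0.0754, 0.0404)
  A=0.2254, B=-0.3738, C=(l²−L²−A²−y'²−z²)/(2L)=-0.2108
  γ=atan2(-0.3738,0.2254)=-1.0282;  ψ=arccos(-0.4830)=2.0748;  θ2=γ+ψ≈1.0466
φ3=240.0° → target in arm frame (0.0727, 0.0451)
  A cos θ + B sin θ = C:  0.0773·cos θ + -0.3738·sin θ = 0.0113
  √(A²+B²)=0.3817;  θ3 = -1.3669+1.5411 ≈ 0.1743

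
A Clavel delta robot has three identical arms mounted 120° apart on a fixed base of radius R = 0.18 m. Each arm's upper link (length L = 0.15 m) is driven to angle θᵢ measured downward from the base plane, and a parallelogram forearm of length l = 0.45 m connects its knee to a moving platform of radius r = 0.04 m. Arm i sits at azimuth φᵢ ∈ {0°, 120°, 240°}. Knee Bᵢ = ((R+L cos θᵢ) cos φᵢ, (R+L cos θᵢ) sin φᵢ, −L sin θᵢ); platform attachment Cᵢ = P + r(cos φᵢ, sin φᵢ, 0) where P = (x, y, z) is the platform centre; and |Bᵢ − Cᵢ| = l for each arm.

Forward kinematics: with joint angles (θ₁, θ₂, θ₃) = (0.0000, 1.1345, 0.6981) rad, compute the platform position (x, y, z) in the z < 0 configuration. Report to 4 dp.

(0.1456, -0.0695, -0.4205)

S1 = (0.2900·cos0.0°, 0.2900·sin0.0°, 0.0000) = (0.2900, 0.0000, 0.0000)
arm 2 at φ=120.0°: ρ2 = 0.2034;  S2 = (-0.1017, 0.1761, -0.1359)
S3 = (0.2549·cos240.0°, 0.2549·sin240.0°, -0.0964) = (-0.1275, -0.2208, -0.0964)
eliminate P² terms by subtracting sphere 1 from 2 and 3
linear system: -0.7834x+0.3523y = -0.0243−-0.2719z; -0.8349x+-0.4415y = -0.0098−-0.1928z
Cramer: x(z) = 0.0221-0.2937z;  y(z) = -0.0196+0.1187z
into |P−S₁|² = l²: 1.1004z² + 0.1527z + -0.1304 = 0;  Δ = 0.5971;  z = -0.4205 or 0.2817 → z<0 root = -0.4205
x = 0.1456, y = -0.0695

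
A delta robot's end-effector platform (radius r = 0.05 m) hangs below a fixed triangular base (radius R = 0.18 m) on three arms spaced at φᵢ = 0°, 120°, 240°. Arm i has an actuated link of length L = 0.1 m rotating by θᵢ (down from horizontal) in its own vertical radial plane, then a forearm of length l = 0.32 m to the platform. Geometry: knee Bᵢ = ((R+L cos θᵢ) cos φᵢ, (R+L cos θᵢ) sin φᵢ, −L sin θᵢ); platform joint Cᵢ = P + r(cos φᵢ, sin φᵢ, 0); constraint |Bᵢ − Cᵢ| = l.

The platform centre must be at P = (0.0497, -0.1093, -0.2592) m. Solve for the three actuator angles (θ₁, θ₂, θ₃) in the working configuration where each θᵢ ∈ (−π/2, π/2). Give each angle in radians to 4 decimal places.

rotate P by −φ1: (0.0497, -0.1093, -0.2592)
  A=0.0803, B=-0.2592, C=(l²−L²−A²−y'²−z²)/(2L)=0.0341
  γ=atan2(-0.2592,0.0803)=-1.2704;  ψ=arccos(0.1257)=1.4448;  θ1=γ+ψ≈0.1744
rotate P by −φ2: (-0.1195, 0.0116, -0.2592)
  e−x'=0.2495;  (l²−L²−(e−x')²−y'²−z²)/2L = -0.1859
  θ2 = atan2(B,A) + arccos(C/0.3598) = 1.3092
arm 3 (φ=240.0°): x'=0.0698, y'=0.0977
  e−x'=0.0602;  (l²−L²−(e−x')²−y'²−z²)/2L = 0.0602
  γ=atan2(-0.2592,0.0602)=-1.3426;  ψ=arccos(0.2264)=1.3424;  θ3=γ+ψ≈-0.0002

θ₁ = 0.1744, θ₂ = 1.3092, θ₃ = -0.0002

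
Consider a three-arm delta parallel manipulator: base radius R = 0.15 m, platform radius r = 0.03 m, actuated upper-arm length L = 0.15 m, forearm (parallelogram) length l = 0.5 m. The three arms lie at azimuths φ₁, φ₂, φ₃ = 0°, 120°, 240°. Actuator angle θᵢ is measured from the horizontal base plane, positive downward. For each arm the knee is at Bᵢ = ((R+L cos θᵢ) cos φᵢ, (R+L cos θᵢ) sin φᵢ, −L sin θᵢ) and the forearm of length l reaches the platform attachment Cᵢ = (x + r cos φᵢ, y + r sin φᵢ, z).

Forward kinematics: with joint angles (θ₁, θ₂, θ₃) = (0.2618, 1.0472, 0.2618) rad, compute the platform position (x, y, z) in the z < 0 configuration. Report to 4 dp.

S1 = (0.2649·cos0.0°, 0.2649·sin0.0°, -0.0388) = (0.2649, 0.0000, -0.0388)
φ2=120.0°: virtual centre (-0.0975, 0.1689, -0.1299), radius l
S3 = (0.2649·cos240.0°, 0.2649·sin240.0°, -0.0388) = (-0.1324, -0.2294, -0.0388)
eliminate P² terms by subtracting sphere 1 from 2 and 3
[-0.7248 0.3377 -0.1822]·P = -0.0168;  [-0.7947 -0.4588 0.0000]·P = 0.0000
det = 0.6009;  x = 0.0128+-0.1391z,  y = -0.0222+0.2409z
sphere 1 gives Az²+Bz+C=0 with A=1.0774, B=0.1371, C=-0.1845;  B²−4AC=0.8137;  roots -0.4823, 0.3550;  negative root z = -0.4823
x = 0.0799, y = -0.1384

(0.0799, -0.1384, -0.4823)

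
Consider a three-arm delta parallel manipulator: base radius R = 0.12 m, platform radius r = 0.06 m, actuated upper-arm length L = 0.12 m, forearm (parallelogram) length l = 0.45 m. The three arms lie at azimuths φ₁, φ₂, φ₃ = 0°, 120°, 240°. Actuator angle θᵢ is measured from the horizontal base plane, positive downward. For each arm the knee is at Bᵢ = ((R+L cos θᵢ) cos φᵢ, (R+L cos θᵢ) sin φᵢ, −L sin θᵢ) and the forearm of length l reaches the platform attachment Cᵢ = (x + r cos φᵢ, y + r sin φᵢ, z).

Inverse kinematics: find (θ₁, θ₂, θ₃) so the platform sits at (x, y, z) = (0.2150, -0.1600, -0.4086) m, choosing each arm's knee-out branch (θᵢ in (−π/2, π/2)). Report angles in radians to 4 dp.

rotate P by −φ1: (0.2150, -0.1600, -0.4086)
  e−x'=-0.1550;  (l²−L²−(e−x')²−y'²−z²)/2L = -0.1187
  √(A²+B²)=0.4370;  θ1 = -1.9334+1.8458 ≈ -0.0876
rotate P by −φ2: (-0.2461, -0.1062, -0.4086)
  e−x'=0.3061;  (l²−L²−(e−x')²−y'²−z²)/2L = -0.3492
  √(A²+B²)=0.5105;  θ2 = -0.9279+2.3240 ≈ 1.3961
φ3=240.0° → target in arm frame (0.0311, 0.2662)
  e−x'=0.0289;  (l²−L²−(e−x')²−y'²−z²)/2L = -0.2106
  γ=atan2(-0.4086,0.0289)=-1.5001;  ψ=arccos(-0.5142)=2.1109;  θ3=γ+ψ≈0.6108

θ₁ = -0.0876, θ₂ = 1.3961, θ₃ = 0.6108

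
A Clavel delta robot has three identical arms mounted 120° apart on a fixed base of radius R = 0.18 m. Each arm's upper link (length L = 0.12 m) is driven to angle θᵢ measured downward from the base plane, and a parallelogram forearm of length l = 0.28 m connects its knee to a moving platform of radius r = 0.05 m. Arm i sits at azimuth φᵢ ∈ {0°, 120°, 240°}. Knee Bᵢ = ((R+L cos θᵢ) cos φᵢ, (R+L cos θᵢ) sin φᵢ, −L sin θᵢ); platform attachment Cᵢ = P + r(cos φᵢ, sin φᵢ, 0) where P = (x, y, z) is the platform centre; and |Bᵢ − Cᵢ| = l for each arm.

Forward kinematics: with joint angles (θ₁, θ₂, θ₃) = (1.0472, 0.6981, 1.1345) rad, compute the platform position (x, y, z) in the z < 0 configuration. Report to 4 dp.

arm 1 at φ=0.0°: (R−r)+L cos θ1 = 0.1900;  centre 1 = (0.1900, 0.0000, -0.1039)
φ2=120.0°: virtual centre (-0.1110, 0.1922, -0.0771), radius l
arm 3 at φ=240.0°: (R−r)+L cos θ3 = 0.1807;  centre 3 = (-0.0904, -0.1565, -0.1088)
eliminate P² terms by subtracting sphere 1 from 2 and 3
linear system: -0.6019x+0.3844y = 0.0083−0.0536z; -0.5607x+-0.3130y = -0.0024−-0.0097z
det = 0.4039;  x = -0.0041+0.0323z,  y = 0.0151+-0.0888z
sphere 1 gives Az²+Bz+C=0 with A=1.0089, B=0.1926, C=-0.0297;  B²−4AC=0.1569;  roots -0.2918, 0.1008;  negative root z = -0.2918
x = -0.0136, y = 0.0410

(-0.0136, 0.0410, -0.2918)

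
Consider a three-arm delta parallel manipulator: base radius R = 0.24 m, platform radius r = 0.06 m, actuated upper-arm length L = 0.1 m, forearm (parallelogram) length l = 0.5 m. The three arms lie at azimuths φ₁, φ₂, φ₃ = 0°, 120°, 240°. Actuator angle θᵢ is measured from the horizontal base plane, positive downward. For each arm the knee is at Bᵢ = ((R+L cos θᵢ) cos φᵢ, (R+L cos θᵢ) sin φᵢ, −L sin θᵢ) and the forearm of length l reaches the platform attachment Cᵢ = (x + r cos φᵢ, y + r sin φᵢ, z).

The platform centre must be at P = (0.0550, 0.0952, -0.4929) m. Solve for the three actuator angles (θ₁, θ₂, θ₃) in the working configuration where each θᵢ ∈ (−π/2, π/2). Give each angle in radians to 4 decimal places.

θ₁ = 0.5236, θ₂ = 0.5239, θ₃ = 1.3963

rotate P by −φ1: (0.0550, 0.0952, -0.4929)
  e−x'=0.1250;  (l²−L²−(e−x')²−y'²−z²)/2L = -0.1382
  θ1 = atan2(B,A) + arccos(C/0.5085) = 0.5236
φ2=120.0° → target in arm frame (0.0549, -0.0952)
  e−x'=0.1251;  (l²−L²−(e−x')²−y'²−z²)/2L = -0.1383
  θ2 = atan2(B,A) + arccos(C/0.5085) = 0.5239
φ3=240.0° → target in arm frame (-0.1099, 0.0000)
  A=0.2899, B=-0.4929, C=(l²−L²−A²−y'²−z²)/(2L)=-0.4351
  θ3 = atan2(B,A) + arccos(C/0.5719) = 1.3963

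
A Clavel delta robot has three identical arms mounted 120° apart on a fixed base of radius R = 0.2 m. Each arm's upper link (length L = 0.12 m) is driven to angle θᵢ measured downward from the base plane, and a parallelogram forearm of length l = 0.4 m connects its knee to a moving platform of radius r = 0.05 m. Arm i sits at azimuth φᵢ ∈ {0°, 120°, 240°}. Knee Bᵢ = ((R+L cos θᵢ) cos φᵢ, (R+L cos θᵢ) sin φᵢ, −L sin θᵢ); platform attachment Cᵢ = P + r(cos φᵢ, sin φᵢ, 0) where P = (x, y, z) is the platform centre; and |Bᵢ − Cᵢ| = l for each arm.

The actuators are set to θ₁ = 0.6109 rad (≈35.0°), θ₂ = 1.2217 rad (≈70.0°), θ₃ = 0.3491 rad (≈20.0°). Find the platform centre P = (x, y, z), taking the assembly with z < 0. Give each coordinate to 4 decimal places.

(0.0261, -0.1002, -0.3860)

arm 1 at φ=0.0°: e+L cos θ1 = 0.2483;  centre 1 = (0.2483, 0.0000, -0.0688)
φ2=120.0°: virtual centre (-0.0955, 0.1655, -0.1128), radius l
arm 3 at φ=240.0°: e+L cos θ3 = 0.2628;  centre 3 = (-0.1314, -0.2276, -0.0410)
subtract pairs → two planes through P
[-0.6876 0.3309 -0.0879]·P = -0.0172;  [-0.7594 -0.4551 0.0556]·P = 0.0043
det = 0.5642;  x = 0.0113+-0.0383z,  y = -0.0284+0.1860z
quadratic in z: (1.0361)z²+(0.1452)z+(-0.0983)=0, √Δ=0.6546 → z ∈ {-0.3860, 0.2458}; z = -0.3860 (taking z<0)
x = 0.0261, y = -0.1002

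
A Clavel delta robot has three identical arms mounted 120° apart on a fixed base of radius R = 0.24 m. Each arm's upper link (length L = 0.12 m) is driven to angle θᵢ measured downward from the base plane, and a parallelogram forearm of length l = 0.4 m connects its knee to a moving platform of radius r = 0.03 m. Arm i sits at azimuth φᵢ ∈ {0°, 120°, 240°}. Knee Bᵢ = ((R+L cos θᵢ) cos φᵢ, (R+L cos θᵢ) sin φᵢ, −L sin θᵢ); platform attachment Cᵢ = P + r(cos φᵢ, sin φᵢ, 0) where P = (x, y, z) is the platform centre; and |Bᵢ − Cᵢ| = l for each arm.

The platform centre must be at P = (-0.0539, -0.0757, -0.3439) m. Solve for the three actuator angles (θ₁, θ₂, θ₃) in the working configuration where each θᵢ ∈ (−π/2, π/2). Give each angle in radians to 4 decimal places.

θ₁ = 1.1345, θ₂ = 1.0469, θ₃ = 0.1744

rotate P by −φ1: (-0.0539, -0.0757, -0.3439)
  A=0.2639, B=-0.3439, C=(l²−L²−A²−y'²−z²)/(2L)=-0.2002
  γ=atan2(-0.3439,0.2639)=-0.9163;  ψ=arccos(-0.4618)=2.0508;  θ1=γ+ψ≈1.1345
arm 2 (φ=120.0°): x'=-0.0386, y'=0.0845
  e−x'=0.2486;  (l²−L²−(e−x')²−y'²−z²)/2L = -0.1734
  √(A²+B²)=0.4244;  θ2 = -0.9449+1.9918 ≈ 1.0469
φ3=240.0° → target in arm frame (0.0925, -0.0088)
  A cos θ + B sin θ = C:  0.1175·cos θ + -0.3439·sin θ = 0.0560
  θ3 = atan2(B,A) + arccos(C/0.3634) = 0.1744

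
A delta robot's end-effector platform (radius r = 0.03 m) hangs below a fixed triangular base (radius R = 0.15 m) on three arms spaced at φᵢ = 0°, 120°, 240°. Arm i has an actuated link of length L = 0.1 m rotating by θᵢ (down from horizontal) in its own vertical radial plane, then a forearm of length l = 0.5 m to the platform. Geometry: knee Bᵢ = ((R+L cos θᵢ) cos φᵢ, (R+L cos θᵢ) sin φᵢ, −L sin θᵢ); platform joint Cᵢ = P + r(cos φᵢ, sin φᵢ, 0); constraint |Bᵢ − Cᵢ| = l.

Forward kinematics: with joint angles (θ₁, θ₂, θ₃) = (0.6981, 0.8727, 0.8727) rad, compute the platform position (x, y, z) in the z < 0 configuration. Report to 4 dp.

φ1=0.0°: virtual centre (0.1966, 0.0000, -0.0643), radius l
S2 = (0.1843·cos120.0°, 0.1843·sin120.0°, -0.0766) = (-0.0921, 0.1596, -0.0766)
arm 3 at φ=240.0°: e+L cos θ3 = 0.1843;  S3 = (-0.0921, -0.1596, -0.0766)
|S₂|²−|S₁|² = -0.0030;  |S₃|²−|S₁|² = -0.0030
plane₁₂: -0.5775x+0.3192y+-0.0247z = -0.0030
Cramer: x(z) = 0.0051-0.0427z;  y(z) = 0.0000+0.0000z
into |P−S₁|² = l²: 1.0018z² + 0.1449z + -0.2092 = 0;  Δ = 0.8593;  z = -0.5350 or 0.3903 → z<0 root = -0.5350
x = 0.0280, y = 0.0000

(0.0280, 0.0000, -0.5350)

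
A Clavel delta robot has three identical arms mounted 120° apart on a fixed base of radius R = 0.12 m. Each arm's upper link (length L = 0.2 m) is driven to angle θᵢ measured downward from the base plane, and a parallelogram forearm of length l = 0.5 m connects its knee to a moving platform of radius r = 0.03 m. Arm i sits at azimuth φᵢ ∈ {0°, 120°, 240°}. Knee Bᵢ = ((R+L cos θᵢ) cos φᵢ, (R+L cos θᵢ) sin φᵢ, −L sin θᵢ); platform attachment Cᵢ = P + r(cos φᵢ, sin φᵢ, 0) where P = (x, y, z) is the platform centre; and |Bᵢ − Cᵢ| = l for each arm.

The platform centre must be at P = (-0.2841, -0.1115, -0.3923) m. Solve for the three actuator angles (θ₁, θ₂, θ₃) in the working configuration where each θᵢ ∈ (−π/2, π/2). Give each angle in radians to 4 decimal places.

θ₁ = 1.2218, θ₂ = 0.3492, θ₃ = -0.3490

rotate P by −φ1: (-0.2841, -0.1115, -0.3923)
  e−x'=0.3741;  (l²−L²−(e−x')²−y'²−z²)/2L = -0.2407
  √(A²+B²)=0.5421;  θ1 = -0.8091+2.0309 ≈ 1.2218
φ2=120.0° → target in arm frame (0.0455, 0.3018)
  e−x'=0.0445;  (l²−L²−(e−x')²−y'²−z²)/2L = -0.0924
  √(A²+B²)=0.3948;  θ2 = -1.4578+1.8070 ≈ 0.3492
rotate P by −φ3: (0.2386, -0.1903, -0.3923)
  A cos θ + B sin θ = C:  -0.1486·cos θ + -0.3923·sin θ = -0.0055
  √(A²+B²)=0.4195;  θ3 = -1.9329+1.5839 ≈ -0.3490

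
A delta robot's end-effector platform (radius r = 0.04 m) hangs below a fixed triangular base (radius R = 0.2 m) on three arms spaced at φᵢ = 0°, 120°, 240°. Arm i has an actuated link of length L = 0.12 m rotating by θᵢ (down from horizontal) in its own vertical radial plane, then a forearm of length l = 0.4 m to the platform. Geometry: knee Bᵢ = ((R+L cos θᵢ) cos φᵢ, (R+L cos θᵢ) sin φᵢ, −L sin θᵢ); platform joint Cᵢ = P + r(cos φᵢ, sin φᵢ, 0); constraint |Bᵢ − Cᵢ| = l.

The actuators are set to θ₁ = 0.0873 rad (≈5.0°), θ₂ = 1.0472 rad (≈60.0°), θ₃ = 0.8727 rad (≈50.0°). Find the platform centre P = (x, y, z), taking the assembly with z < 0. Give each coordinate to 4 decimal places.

(0.1030, -0.0203, -0.3688)

arm 1 at φ=0.0°: (R−r)+L cos θ1 = 0.2795;  O1 = (0.2795, 0.0000, -0.0105)
arm 2 at φ=120.0°: (R−r)+L cos θ2 = 0.2200;  O2 = (-0.1100, 0.1905, -0.1039)
arm 3 at φ=240.0°: (R−r)+L cos θ3 = 0.2371;  O3 = (-0.1186, -0.2054, -0.0919)
eliminate P² terms by subtracting sphere 1 from 2 and 3
[-0.7791 0.3811 -0.1869]·P = -0.0191;  [-0.7962 -0.4107 -0.1629]·P = -0.0136
det = 0.6234;  x = 0.0208+-0.2227z,  y = -0.0074+0.0351z
into |P−O₁|² = l²: 1.0508z² + 0.1357z + -0.0929 = 0;  Δ = 0.4090;  z = -0.3688 or 0.2397 → z<0 root = -0.3688
x = 0.1030, y = -0.0203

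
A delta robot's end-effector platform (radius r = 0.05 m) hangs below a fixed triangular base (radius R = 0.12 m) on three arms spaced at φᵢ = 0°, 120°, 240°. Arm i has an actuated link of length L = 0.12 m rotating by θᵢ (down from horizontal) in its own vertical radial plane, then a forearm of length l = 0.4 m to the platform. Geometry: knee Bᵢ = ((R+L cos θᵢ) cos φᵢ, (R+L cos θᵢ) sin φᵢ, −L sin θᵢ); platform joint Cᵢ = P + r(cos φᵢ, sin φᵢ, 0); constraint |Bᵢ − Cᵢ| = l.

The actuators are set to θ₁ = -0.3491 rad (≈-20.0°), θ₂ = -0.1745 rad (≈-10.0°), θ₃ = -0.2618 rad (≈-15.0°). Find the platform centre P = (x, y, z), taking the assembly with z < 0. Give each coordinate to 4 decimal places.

(0.0165, -0.0096, -0.3226)

arm 1 at φ=0.0°: (R−r)+L cos θ1 = 0.1828;  O1 = (0.1828, 0.0000, 0.0410)
arm 2 at φ=120.0°: (R−r)+L cos θ2 = 0.1882;  O2 = (-0.0941, 0.1630, 0.0208)
O3 = (0.1859·cos240.0°, 0.1859·sin240.0°, 0.0311) = (-0.0930, -0.1610, 0.0311)
eliminate P² terms by subtracting sphere 1 from 2 and 3
plane₁₂: -0.5537x+0.3259y+-0.0404z = 0.0008
det = 0.3580;  x = -0.0011+-0.0545z,  y = 0.0005+0.0314z
quadratic in z: (1.0040)z²+(-0.0620)z+(-0.1245)=0, √Δ=0.7098 → z ∈ {-0.3226, 0.3844}; z = -0.3226 (taking z<0)
x = 0.0165, y = -0.0096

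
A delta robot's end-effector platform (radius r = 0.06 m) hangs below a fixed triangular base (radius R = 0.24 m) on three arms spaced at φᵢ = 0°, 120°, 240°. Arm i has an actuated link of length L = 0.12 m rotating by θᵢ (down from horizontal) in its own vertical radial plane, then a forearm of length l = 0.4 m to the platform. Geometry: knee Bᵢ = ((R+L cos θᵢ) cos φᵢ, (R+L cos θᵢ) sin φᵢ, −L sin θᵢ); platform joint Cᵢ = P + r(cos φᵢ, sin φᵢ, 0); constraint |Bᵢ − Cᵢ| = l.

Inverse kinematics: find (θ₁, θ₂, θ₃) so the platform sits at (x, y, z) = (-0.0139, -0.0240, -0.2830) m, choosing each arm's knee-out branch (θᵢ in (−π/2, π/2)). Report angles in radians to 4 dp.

θ₁ = 0.2622, θ₂ = 0.2617, θ₃ = -0.0873

arm 1 (φ=0.0°): x'=-0.0139, y'=-0.0240
  A cos θ + B sin θ = C:  0.1939·cos θ + -0.2830·sin θ = 0.1139
  θ1 = atan2(B,A) + arccos(C/0.3431) = 0.2622
rotate P by −φ2: (-0.0138, 0.0240, -0.2830)
  A cos θ + B sin θ = C:  0.1938·cos θ + -0.2830·sin θ = 0.1140
  θ2 = atan2(B,A) + arccos(C/0.3430) = 0.2617
φ3=240.0° → target in arm frame (0.0277, 0.0000)
  e−x'=0.1523;  (l²−L²−(e−x')²−y'²−z²)/2L = 0.1764
  γ=atan2(-0.2830,0.1523)=-1.0772;  ψ=arccos(0.5488)=0.9899;  θ3=γ+ψ≈-0.0873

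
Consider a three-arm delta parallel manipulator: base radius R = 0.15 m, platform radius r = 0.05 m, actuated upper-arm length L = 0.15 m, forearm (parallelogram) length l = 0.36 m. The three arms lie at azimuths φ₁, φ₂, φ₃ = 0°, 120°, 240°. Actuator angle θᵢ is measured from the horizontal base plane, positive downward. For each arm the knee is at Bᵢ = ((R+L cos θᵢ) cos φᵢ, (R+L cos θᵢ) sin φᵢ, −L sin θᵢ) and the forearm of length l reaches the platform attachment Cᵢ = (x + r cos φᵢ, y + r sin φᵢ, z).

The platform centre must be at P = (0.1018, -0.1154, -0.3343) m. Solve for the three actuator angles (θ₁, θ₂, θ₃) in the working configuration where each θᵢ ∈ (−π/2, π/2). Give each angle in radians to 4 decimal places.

rotate P by −φ1: (0.1018, -0.1154, -0.3343)
  A=-0.0018, B=-0.3343, C=(l²−L²−A²−y'²−z²)/(2L)=-0.0599
  γ=atan2(-0.3343,-0.0018)=-1.5762;  ψ=arccos(-0.1792)=1.7510;  θ1=γ+ψ≈0.1748
φ2=120.0° → target in arm frame (-0.1508, -0.0305)
  A cos θ + B sin θ = C:  0.2508·cos θ + -0.3343·sin θ = -0.2283
  √(A²+B²)=0.4179;  θ2 = -0.9271+2.1488 ≈ 1.2217
φ3=240.0° → target in arm frame (0.0490, 0.1459)
  A cos θ + B sin θ = C:  0.0510·cos θ + -0.3343·sin θ = -0.0951
  √(A²+B²)=0.3382;  θ3 = -1.4195+1.8559 ≈ 0.4363

θ₁ = 0.1748, θ₂ = 1.2217, θ₃ = 0.4363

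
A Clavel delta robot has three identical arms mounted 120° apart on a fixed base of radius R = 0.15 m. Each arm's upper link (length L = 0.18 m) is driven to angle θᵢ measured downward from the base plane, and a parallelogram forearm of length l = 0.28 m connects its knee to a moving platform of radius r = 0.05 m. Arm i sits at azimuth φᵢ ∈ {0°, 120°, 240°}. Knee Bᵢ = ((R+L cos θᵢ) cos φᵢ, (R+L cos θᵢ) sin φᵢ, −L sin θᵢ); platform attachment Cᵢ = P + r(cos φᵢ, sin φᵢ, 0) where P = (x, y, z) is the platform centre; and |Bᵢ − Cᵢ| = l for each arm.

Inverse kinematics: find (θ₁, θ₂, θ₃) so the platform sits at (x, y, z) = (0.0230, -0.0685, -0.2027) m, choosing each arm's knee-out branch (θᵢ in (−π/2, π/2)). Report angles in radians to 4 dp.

rotate P by −φ1: (0.0230, -0.0685, -0.2027)
  A cos θ + B sin θ = C:  0.0770·cos θ + -0.2027·sin θ = -0.0159
  θ1 = atan2(B,A) + arccos(C/0.2168) = 0.4362
rotate P by −φ2: (-0.0708, 0.0143, -0.2027)
  A=0.1708, B=-0.2027, C=(l²−L²−A²−y'²−z²)/(2L)=-0.0680
  θ2 = atan2(B,A) + arccos(C/0.2651) = 0.9596
rotate P by −φ3: (0.0478, 0.0542, -0.2027)
  A=0.0522, B=-0.2027, C=(l²−L²−A²−y'²−z²)/(2L)=-0.0021
  γ=atan2(-0.2027,0.0522)=-1.3189;  ψ=arccos(-0.0099)=1.5807;  θ3=γ+ψ≈0.2618

θ₁ = 0.4362, θ₂ = 0.9596, θ₃ = 0.2618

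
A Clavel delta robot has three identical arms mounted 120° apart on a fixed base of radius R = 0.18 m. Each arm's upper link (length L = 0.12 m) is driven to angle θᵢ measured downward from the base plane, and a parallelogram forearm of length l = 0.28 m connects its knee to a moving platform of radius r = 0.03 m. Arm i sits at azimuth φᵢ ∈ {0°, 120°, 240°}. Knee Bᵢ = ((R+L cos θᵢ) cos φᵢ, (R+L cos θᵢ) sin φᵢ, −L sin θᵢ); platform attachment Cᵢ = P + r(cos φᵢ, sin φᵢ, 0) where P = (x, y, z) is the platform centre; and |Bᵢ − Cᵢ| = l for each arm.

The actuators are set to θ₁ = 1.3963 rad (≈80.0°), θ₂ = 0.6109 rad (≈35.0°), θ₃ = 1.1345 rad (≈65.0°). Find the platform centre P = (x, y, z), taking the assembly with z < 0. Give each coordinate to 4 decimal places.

arm 1 at φ=0.0°: (R−r)+L cos θ1 = 0.1708;  centre 1 = (0.1708, 0.0000, -0.1182)
φ2=120.0°: virtual centre (-0.1241, 0.2150, -0.0688), radius l
centre 3 = (0.2007·cos240.0°, 0.2007·sin240.0°, -0.1088) = (-0.1004, -0.1738, -0.1088)
eliminate P² terms by subtracting sphere 1 from 2 and 3
plane₁₂: -0.5900x+0.4301y+0.0987z = 0.0232
det = 0.4384;  x = -0.0272+0.0967z,  y = 0.0167+-0.0968z
sphere 1 gives Az²+Bz+C=0 with A=1.0187, B=0.1948, C=-0.0249;  B²−4AC=0.1395;  roots -0.2789, 0.0877;  negative root z = -0.2789
x = -0.0542, y = 0.0437

(-0.0542, 0.0437, -0.2789)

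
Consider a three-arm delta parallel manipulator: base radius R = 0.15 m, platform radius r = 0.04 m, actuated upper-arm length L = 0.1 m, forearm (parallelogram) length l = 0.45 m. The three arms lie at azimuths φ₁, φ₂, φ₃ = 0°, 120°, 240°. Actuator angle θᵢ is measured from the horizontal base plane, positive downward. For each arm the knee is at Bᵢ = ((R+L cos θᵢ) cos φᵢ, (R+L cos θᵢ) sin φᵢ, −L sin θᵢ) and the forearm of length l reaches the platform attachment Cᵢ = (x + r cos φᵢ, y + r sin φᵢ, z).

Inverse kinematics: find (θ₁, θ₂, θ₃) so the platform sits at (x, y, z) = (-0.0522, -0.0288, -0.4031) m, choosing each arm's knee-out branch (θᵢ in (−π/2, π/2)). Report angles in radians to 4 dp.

arm 1 (φ=0.0°): x'=-0.0522, y'=-0.0288
  A cos θ + B sin θ = C:  0.1622·cos θ + -0.4031·sin θ = 0.0144
  γ=atan2(-0.4031,0.1622)=-1.1882;  ψ=arccos(0.0331)=1.5377;  θ1=γ+ψ≈0.3495
φ2=120.0° → target in arm frame (0.0012, 0.0596)
  e−x'=0.1088;  (l²−L²−(e−x')²−y'²−z²)/2L = 0.0731
  θ2 = atan2(B,A) + arccos(C/0.4175) = 0.0879
rotate P by −φ3: (0.0510, -0.0308, -0.4031)
  e−x'=0.0590;  (l²−L²−(e−x')²−y'²−z²)/2L = 0.1279
  √(A²+B²)=0.4074;  θ3 = -1.4256+1.2514 ≈ -0.1742

θ₁ = 0.3495, θ₂ = 0.0879, θ₃ = -0.1742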